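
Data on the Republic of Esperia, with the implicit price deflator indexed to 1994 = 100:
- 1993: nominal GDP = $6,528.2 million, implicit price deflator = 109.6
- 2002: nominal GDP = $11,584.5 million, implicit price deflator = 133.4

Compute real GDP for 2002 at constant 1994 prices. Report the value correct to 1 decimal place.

$8,684.0 million

Real GDP = Nominal / (implicit price deflator/100) = 11584.5 / 1.334 = 8684.03.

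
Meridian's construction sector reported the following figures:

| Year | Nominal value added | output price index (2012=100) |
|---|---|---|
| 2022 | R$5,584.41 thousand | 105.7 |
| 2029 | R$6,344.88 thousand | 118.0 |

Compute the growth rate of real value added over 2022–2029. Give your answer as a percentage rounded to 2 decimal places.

1.77%

Real value added 2022 = 5584.41 / 1.057 = 5283.26.
Real value added 2029 = 6344.88 / 1.180 = 5377.02.
Real growth = 5377.02 / 5283.26 − 1 = 0.0177.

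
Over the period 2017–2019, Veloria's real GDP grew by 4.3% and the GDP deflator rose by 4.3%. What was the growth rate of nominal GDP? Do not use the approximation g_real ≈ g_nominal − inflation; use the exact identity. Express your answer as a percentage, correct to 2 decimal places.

8.78%

(1 + g_nom) = (1 + g_real)(1 + π) = 1.0430 × 1.0430 = 1.08785.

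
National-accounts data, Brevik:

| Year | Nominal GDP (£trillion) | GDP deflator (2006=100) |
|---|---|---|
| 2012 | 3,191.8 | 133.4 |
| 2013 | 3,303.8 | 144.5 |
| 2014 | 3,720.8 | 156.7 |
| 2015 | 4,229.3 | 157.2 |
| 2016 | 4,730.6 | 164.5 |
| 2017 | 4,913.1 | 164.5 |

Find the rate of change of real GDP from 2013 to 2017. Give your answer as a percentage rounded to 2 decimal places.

30.63%

Real GDP 2013 = 3303.8/1.445 = 2286.37.
Real GDP 2017 = 4913.1/1.645 = 2986.69.
Change = 2986.69/2286.37 − 1 = 0.3063.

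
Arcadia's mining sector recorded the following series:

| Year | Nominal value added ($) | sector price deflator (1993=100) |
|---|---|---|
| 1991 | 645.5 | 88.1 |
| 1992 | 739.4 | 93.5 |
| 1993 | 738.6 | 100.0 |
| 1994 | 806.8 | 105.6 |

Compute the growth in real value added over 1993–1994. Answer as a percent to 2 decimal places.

3.44%

Real value added 1993 = 738.6/1.000 = 738.60.
Real value added 1994 = 806.8/1.056 = 764.02.
Change = 764.02/738.60 − 1 = 0.0344.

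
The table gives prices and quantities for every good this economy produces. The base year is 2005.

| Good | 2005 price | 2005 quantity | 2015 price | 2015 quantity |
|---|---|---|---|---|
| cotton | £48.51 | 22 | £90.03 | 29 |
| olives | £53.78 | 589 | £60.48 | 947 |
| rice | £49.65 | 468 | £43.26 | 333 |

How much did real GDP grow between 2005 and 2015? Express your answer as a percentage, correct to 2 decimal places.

23.03%

Real GDP 2005 = Nominal GDP 2005 = 48.51·22 + 53.78·589 + 49.65·468 = 55979.84.
Real GDP 2015 (at 2005 prices) = 48.51·29 + 53.78·947 + 49.65·333 = 68869.90.
Real growth = 68869.90/55979.84 − 1 = 0.2303.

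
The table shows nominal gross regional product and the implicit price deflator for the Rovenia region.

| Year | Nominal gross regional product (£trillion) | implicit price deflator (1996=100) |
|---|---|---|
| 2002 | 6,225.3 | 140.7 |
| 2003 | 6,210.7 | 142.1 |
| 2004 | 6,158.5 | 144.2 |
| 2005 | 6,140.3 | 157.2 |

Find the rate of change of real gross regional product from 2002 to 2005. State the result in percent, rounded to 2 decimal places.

Real gross regional product 2002 = 6225.3/1.407 = 4424.52.
Real gross regional product 2005 = 6140.3/1.572 = 3906.04.
Change = 3906.04/4424.52 − 1 = -0.1172.

-11.72%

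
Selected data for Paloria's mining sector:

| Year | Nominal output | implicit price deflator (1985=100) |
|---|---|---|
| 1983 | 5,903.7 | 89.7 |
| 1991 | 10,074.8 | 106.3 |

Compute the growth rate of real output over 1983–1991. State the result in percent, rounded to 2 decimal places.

44.00%

Real output 1983 = 5903.7 / 0.897 = 6581.61.
Real output 1991 = 10074.8 / 1.063 = 9477.70.
Real growth = 9477.70 / 6581.61 − 1 = 0.4400.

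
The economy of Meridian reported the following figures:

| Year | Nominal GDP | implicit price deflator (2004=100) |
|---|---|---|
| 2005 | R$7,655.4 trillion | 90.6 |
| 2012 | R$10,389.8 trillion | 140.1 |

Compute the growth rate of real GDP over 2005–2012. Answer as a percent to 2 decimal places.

-12.23%

Real GDP 2005 = 7655.4 / 0.906 = 8449.67.
Real GDP 2012 = 10389.8 / 1.401 = 7415.99.
Real growth = 7415.99 / 8449.67 − 1 = -0.1223.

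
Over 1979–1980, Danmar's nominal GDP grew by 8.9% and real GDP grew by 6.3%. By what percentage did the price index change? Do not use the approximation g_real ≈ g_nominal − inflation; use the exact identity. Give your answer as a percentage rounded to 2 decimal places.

(1 + g_nom) = (1 + g_real)(1 + π), so π = 1.0890 / 1.0630 − 1 = 0.02446.

2.45%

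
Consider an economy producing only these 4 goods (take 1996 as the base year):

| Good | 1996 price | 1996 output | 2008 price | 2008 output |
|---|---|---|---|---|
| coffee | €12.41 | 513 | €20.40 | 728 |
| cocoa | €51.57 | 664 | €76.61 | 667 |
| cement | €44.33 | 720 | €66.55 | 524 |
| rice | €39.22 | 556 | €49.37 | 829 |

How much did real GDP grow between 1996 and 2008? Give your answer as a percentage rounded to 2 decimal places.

5.13%

Real GDP 1996 = Nominal GDP 1996 = 12.41·513 + 51.57·664 + 44.33·720 + 39.22·556 = 94332.73.
Real GDP 2008 (at 1996 prices) = 12.41·728 + 51.57·667 + 44.33·524 + 39.22·829 = 99173.97.
Real growth = 99173.97/94332.73 − 1 = 0.0513.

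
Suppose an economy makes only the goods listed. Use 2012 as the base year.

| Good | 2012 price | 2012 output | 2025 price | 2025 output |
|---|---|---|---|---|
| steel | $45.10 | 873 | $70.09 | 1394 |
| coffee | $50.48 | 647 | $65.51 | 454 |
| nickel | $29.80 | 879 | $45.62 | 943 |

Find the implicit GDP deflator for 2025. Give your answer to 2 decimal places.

Nominal GDP 2025 = 70.09·1394 + 65.51·454 + 45.62·943 = 170466.66.
Real GDP 2025 (at 2012 prices) = 45.10·1394 + 50.48·454 + 29.80·943 = 113888.72.
Deflator = Nominal/Real × 100 = 170466.66/113888.72 × 100 = 149.678.

149.68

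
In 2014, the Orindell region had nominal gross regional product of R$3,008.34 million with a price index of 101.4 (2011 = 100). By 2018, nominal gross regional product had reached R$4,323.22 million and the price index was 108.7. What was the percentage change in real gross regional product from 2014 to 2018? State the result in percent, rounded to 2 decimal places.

34.06%

Deflate each year: 2014 → 3008.34/1.014 = 2966.80; 2018 → 4323.22/1.087 = 3977.20.
So real gross regional product changed by 3977.20/2966.80 − 1 = 0.3406, i.e. 34.06%.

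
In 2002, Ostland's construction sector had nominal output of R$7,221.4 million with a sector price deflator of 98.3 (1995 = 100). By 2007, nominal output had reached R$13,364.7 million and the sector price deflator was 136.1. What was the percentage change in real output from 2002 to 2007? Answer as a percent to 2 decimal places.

Real output 2002 = 7221.4 / 0.983 = 7346.29.
Real output 2007 = 13364.7 / 1.361 = 9819.76.
Real growth = 9819.76 / 7346.29 − 1 = 0.3367.

33.67%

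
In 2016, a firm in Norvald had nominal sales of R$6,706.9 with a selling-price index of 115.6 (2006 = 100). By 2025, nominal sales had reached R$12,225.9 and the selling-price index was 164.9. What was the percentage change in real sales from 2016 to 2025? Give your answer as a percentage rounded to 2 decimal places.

27.79%

Deflate each year: 2016 → 6706.9/1.156 = 5801.82; 2025 → 12225.9/1.649 = 7414.13.
So real sales changed by 7414.13/5801.82 − 1 = 0.2779, i.e. 27.79%.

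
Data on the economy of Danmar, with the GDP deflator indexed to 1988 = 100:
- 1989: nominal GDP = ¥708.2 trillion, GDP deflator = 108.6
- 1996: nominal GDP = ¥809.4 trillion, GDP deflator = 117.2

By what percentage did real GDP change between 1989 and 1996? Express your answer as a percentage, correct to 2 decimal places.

Real GDP 1989 = 708.2 / 1.086 = 652.12.
Real GDP 1996 = 809.4 / 1.172 = 690.61.
Real growth = 690.61 / 652.12 − 1 = 0.0590.

5.90%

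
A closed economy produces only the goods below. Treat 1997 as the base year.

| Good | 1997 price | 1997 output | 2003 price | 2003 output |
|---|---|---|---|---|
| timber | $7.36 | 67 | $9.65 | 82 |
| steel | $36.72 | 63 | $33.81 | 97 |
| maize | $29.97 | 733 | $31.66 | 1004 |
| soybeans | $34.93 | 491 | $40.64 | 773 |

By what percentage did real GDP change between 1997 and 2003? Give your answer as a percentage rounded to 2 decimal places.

46.11%

Real GDP 1997 = Nominal GDP 1997 = 7.36·67 + 36.72·63 + 29.97·733 + 34.93·491 = 41925.12.
Real GDP 2003 (at 1997 prices) = 7.36·82 + 36.72·97 + 29.97·1004 + 34.93·773 = 61256.13.
Real growth = 61256.13/41925.12 − 1 = 0.4611.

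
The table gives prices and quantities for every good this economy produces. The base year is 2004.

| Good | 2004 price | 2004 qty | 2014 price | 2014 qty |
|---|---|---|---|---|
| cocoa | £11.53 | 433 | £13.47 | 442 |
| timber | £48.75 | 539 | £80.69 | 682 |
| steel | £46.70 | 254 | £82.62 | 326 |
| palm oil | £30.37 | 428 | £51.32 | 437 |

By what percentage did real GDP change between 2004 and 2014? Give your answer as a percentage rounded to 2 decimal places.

19.08%

Real GDP 2004 = Nominal GDP 2004 = 11.53·433 + 48.75·539 + 46.70·254 + 30.37·428 = 56128.90.
Real GDP 2014 (at 2004 prices) = 11.53·442 + 48.75·682 + 46.70·326 + 30.37·437 = 66839.65.
Real growth = 66839.65/56128.90 − 1 = 0.1908.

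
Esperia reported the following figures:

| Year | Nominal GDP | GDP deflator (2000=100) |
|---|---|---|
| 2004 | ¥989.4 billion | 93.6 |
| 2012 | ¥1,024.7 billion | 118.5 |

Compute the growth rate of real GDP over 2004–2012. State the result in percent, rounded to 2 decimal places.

-18.19%

Real GDP 2004 = 989.4 / 0.936 = 1057.05.
Real GDP 2012 = 1024.7 / 1.185 = 864.73.
Real growth = 864.73 / 1057.05 − 1 = -0.1819.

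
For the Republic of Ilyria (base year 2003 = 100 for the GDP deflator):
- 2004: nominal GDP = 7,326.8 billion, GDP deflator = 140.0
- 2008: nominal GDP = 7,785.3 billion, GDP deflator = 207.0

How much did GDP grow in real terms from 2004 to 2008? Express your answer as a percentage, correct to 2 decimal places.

-28.13%

Real GDP 2004 = 7326.8 / 1.400 = 5233.43.
Real GDP 2008 = 7785.3 / 2.070 = 3761.01.
Real growth = 3761.01 / 5233.43 − 1 = -0.2813.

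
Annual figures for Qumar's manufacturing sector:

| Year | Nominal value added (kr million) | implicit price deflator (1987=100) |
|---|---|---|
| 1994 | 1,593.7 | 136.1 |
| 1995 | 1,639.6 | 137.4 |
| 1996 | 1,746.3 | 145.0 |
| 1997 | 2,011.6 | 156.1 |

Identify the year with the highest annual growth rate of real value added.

1995: real = 1639.6/1.374 = 1193.30; growth vs 1994 (1170.98) = 1.91%.
1996: real = 1746.3/1.450 = 1204.34; growth vs 1995 (1193.30) = 0.93%.
1997: real = 2011.6/1.561 = 1288.66; growth vs 1996 (1204.34) = 7.00%.

1997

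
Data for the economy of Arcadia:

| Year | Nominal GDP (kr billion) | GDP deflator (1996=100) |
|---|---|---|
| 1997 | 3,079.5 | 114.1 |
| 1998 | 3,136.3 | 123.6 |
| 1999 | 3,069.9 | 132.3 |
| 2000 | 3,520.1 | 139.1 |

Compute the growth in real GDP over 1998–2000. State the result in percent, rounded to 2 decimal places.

-0.27%

Real GDP 1998 = 3136.3/1.236 = 2537.46.
Real GDP 2000 = 3520.1/1.391 = 2530.63.
Change = 2530.63/2537.46 − 1 = -0.0027.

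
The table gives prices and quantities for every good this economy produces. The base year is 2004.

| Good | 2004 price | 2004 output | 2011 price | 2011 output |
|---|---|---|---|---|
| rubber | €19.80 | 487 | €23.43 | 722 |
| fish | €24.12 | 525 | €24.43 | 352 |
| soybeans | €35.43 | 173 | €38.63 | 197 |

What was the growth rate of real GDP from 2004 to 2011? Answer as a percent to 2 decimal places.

4.68%

Real GDP 2004 = Nominal GDP 2004 = 19.80·487 + 24.12·525 + 35.43·173 = 28434.99.
Real GDP 2011 (at 2004 prices) = 19.80·722 + 24.12·352 + 35.43·197 = 29765.55.
Real growth = 29765.55/28434.99 − 1 = 0.0468.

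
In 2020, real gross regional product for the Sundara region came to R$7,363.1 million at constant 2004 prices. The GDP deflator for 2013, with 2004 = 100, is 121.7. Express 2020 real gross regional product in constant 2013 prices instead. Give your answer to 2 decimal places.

Real gross regional product in 2013 prices = Real gross regional product in 2004 prices × (P_2013/P_2004) = 7363.1 × 1.217 = 8960.89.

R$8,960.89 million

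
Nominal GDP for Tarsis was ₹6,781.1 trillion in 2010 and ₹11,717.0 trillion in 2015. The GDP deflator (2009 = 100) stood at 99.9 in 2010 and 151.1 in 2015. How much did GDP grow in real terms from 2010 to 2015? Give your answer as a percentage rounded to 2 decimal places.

Real GDP 2010 = 6781.1 / 0.999 = 6787.89.
Real GDP 2015 = 11717.0 / 1.511 = 7754.47.
Real growth = 7754.47 / 6787.89 − 1 = 0.1424.

14.24%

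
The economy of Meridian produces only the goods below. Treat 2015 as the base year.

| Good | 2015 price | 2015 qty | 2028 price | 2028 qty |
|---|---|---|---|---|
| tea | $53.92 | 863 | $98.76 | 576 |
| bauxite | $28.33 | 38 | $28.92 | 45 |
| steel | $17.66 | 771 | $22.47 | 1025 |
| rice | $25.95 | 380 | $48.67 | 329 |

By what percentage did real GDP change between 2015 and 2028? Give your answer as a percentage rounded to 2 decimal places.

-17.04%

Real GDP 2015 = Nominal GDP 2015 = 53.92·863 + 28.33·38 + 17.66·771 + 25.95·380 = 71086.36.
Real GDP 2028 (at 2015 prices) = 53.92·576 + 28.33·45 + 17.66·1025 + 25.95·329 = 58971.82.
Real growth = 58971.82/71086.36 − 1 = -0.1704.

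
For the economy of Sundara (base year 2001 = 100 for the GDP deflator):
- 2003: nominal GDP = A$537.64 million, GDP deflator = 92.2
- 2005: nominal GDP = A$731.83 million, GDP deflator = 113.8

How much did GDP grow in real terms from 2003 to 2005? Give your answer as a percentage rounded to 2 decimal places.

10.28%

Deflate each year: 2003 → 537.64/0.922 = 583.12; 2005 → 731.83/1.138 = 643.08.
So real GDP changed by 643.08/583.12 − 1 = 0.1028, i.e. 10.28%.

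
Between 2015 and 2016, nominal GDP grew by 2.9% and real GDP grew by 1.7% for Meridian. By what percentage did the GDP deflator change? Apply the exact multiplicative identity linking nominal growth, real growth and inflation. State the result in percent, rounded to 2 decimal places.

(1 + g_nom) = (1 + g_real)(1 + π), so π = 1.0290 / 1.0170 − 1 = 0.01180.

1.18%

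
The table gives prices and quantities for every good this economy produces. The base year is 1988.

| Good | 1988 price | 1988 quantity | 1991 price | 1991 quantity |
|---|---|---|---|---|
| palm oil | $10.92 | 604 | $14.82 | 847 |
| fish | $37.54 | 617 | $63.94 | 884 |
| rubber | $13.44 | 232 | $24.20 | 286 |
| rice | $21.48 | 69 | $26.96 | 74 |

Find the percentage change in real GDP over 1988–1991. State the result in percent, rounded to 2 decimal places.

39.32%

Real GDP 1988 = Nominal GDP 1988 = 10.92·604 + 37.54·617 + 13.44·232 + 21.48·69 = 34358.06.
Real GDP 1991 (at 1988 prices) = 10.92·847 + 37.54·884 + 13.44·286 + 21.48·74 = 47867.96.
Real growth = 47867.96/34358.06 − 1 = 0.3932.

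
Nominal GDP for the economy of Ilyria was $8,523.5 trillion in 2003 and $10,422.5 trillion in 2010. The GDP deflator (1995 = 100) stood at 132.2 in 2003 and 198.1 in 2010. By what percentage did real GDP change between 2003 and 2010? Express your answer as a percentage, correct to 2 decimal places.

Real GDP 2003 = 8523.5 / 1.322 = 6447.43.
Real GDP 2010 = 10422.5 / 1.981 = 5261.23.
Real growth = 5261.23 / 6447.43 − 1 = -0.1840.

-18.40%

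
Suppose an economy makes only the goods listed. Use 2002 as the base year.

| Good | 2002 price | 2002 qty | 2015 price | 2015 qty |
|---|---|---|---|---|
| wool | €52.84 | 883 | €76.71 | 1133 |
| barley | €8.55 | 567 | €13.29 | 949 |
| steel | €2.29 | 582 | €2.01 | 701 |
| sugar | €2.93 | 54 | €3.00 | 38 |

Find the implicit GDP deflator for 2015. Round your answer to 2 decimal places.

Nominal GDP 2015 = 76.71·1133 + 13.29·949 + 2.01·701 + 3.00·38 = 101047.65.
Real GDP 2015 (at 2002 prices) = 52.84·1133 + 8.55·949 + 2.29·701 + 2.93·38 = 69698.30.
Deflator = Nominal/Real × 100 = 101047.65/69698.30 × 100 = 144.979.

144.98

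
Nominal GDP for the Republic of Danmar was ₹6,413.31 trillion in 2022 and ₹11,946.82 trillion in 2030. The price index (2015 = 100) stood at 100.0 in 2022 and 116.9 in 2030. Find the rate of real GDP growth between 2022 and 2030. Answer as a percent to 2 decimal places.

Real GDP 2022 = 6413.31 / 1.000 = 6413.31.
Real GDP 2030 = 11946.82 / 1.169 = 10219.69.
Real growth = 10219.69 / 6413.31 − 1 = 0.5935.

59.35%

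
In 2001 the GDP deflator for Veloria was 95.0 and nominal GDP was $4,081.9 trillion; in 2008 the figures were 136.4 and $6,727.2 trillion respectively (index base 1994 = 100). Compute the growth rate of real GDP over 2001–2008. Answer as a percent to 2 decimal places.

Deflate each year: 2001 → 4081.9/0.950 = 4296.74; 2008 → 6727.2/1.364 = 4931.96.
So real GDP changed by 4931.96/4296.74 − 1 = 0.1478, i.e. 14.78%.

14.78%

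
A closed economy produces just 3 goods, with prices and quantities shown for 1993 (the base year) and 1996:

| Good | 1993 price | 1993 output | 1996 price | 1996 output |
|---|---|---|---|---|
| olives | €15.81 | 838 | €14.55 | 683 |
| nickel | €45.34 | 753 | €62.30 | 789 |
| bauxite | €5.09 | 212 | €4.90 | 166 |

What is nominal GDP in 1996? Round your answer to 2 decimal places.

€59905.75

Nominal GDP 1996 = Σ (p_1996 × q_1996) = 14.55·683 + 62.30·789 + 4.90·166 = 59905.75.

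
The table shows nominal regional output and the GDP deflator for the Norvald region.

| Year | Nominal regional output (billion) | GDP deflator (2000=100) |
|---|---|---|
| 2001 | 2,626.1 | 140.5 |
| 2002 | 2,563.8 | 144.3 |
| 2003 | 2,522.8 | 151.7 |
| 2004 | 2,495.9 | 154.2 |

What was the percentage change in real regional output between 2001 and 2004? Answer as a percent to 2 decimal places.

Real regional output 2001 = 2626.1/1.405 = 1869.11.
Real regional output 2004 = 2495.9/1.542 = 1618.61.
Change = 1618.61/1869.11 − 1 = -0.1340.

-13.40%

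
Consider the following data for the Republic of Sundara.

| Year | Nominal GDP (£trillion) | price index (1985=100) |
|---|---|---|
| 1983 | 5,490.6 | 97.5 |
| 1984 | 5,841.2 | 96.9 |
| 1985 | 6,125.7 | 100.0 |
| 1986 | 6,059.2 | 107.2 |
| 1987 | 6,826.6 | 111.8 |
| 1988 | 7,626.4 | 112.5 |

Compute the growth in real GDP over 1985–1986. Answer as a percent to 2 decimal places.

-7.73%

Real GDP 1985 = 6125.7/1.000 = 6125.70.
Real GDP 1986 = 6059.2/1.072 = 5652.24.
Change = 5652.24/6125.70 − 1 = -0.0773.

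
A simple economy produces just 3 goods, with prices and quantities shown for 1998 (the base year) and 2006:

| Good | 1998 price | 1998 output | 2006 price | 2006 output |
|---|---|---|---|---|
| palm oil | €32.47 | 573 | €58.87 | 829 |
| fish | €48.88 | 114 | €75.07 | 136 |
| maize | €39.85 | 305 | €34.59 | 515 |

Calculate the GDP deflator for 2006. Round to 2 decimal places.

142.04

Nominal GDP 2006 = 58.87·829 + 75.07·136 + 34.59·515 = 76826.60.
Real GDP 2006 (at 1998 prices) = 32.47·829 + 48.88·136 + 39.85·515 = 54088.06.
Deflator = Nominal/Real × 100 = 76826.60/54088.06 × 100 = 142.040.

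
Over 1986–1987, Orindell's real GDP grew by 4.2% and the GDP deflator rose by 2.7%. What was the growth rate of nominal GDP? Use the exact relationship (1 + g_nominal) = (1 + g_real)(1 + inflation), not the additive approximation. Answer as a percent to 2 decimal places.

(1 + g_nom) = (1 + g_real)(1 + π) = 1.0420 × 1.0270 = 1.07013.

7.01%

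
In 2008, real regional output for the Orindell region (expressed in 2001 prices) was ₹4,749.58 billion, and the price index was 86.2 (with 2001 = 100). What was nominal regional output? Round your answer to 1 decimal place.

₹4,094.1 billion

Nominal regional output = Real × (price index/100) = 4749.58 × 0.862 = 4094.14.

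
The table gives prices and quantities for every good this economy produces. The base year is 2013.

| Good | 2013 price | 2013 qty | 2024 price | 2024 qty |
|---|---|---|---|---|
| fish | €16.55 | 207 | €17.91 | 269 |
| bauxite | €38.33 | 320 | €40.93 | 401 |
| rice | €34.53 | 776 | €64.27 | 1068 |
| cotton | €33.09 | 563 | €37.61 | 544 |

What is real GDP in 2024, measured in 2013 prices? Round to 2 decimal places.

€74701.28

Real GDP 2024 = Σ (p_2013 × q_2024) = 16.55·269 + 38.33·401 + 34.53·1068 + 33.09·544 = 74701.28.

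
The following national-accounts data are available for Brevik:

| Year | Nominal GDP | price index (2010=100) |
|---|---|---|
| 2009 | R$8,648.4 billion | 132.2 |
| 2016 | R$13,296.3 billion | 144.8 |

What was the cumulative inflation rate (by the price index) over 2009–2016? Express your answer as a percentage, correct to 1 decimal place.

9.5%

Price-level change = 144.8 / 132.2 − 1 = 0.0953.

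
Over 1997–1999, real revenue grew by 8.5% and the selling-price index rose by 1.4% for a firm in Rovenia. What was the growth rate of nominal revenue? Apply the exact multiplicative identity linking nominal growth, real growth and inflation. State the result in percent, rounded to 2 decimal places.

(1 + g_nom) = (1 + g_real)(1 + π) = 1.0850 × 1.0140 = 1.10019.

10.02%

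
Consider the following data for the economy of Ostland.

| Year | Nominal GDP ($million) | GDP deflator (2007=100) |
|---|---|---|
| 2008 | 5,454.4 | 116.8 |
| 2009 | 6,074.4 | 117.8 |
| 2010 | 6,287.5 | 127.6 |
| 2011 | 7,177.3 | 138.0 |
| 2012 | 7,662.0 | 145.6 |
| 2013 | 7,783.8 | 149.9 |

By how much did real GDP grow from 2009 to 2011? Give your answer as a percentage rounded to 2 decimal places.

0.86%

Real GDP 2009 = 6074.4/1.178 = 5156.54.
Real GDP 2011 = 7177.3/1.380 = 5200.94.
Change = 5200.94/5156.54 − 1 = 0.0086.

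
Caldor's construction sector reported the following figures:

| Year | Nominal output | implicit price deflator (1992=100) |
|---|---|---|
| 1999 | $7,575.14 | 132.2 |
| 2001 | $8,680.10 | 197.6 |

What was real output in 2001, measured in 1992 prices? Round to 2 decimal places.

Real output = Nominal / (implicit price deflator/100) = 8680.10 / 1.976 = 4392.76.

$4,392.76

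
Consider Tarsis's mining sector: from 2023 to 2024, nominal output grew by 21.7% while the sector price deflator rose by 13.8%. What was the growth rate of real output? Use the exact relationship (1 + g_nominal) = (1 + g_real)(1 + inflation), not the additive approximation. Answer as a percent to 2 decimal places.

6.94%

(1 + g_nom) = (1 + g_real)(1 + π), so g_real = 1.2170 / 1.1380 − 1 = 0.06942.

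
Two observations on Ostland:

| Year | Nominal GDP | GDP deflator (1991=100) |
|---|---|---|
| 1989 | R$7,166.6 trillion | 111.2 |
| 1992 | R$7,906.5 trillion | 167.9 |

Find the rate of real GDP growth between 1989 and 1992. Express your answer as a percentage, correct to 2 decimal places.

Deflate each year: 1989 → 7166.6/1.112 = 6444.78; 1992 → 7906.5/1.679 = 4709.05.
So real GDP changed by 4709.05/6444.78 − 1 = -0.2693, i.e. -26.93%.

-26.93%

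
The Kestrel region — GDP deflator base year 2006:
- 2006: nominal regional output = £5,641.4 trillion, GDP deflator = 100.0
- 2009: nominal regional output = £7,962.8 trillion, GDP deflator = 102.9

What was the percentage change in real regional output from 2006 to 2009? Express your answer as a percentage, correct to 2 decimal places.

Real regional output 2006 = 5641.4 / 1.000 = 5641.40.
Real regional output 2009 = 7962.8 / 1.029 = 7738.39.
Real growth = 7738.39 / 5641.40 − 1 = 0.3717.

37.17%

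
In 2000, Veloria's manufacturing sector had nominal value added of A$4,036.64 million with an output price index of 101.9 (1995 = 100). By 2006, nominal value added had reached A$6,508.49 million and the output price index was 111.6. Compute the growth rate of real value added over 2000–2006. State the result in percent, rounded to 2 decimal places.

Real value added 2000 = 4036.64 / 1.019 = 3961.37.
Real value added 2006 = 6508.49 / 1.116 = 5831.98.
Real growth = 5831.98 / 3961.37 − 1 = 0.4722.

47.22%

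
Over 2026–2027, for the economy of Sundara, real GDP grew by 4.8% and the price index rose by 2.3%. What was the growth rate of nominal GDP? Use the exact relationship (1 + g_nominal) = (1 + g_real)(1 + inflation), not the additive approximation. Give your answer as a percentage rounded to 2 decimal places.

(1 + g_nom) = (1 + g_real)(1 + π) = 1.0480 × 1.0230 = 1.07210.

7.21%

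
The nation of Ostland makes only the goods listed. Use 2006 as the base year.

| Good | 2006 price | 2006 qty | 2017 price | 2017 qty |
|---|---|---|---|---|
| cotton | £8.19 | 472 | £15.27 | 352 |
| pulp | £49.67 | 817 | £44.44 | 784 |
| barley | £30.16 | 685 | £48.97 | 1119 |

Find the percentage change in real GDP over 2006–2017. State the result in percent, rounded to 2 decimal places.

Real GDP 2006 = Nominal GDP 2006 = 8.19·472 + 49.67·817 + 30.16·685 = 65105.67.
Real GDP 2017 (at 2006 prices) = 8.19·352 + 49.67·784 + 30.16·1119 = 75573.20.
Real growth = 75573.20/65105.67 − 1 = 0.1608.

16.08%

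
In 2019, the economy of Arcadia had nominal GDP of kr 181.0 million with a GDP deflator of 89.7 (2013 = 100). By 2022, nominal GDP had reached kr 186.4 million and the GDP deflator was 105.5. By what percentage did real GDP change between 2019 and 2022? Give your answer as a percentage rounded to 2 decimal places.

Real GDP 2019 = 181.0 / 0.897 = 201.78.
Real GDP 2022 = 186.4 / 1.055 = 176.68.
Real growth = 176.68 / 201.78 − 1 = -0.1244.

-12.44%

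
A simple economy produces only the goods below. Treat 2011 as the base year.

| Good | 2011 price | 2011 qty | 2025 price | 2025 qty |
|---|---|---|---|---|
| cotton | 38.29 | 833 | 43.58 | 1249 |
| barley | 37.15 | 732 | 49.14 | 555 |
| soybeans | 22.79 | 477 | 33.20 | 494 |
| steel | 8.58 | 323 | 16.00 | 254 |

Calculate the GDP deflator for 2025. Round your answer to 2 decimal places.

124.78

Nominal GDP 2025 = 43.58·1249 + 49.14·555 + 33.20·494 + 16.00·254 = 102168.92.
Real GDP 2025 (at 2011 prices) = 38.29·1249 + 37.15·555 + 22.79·494 + 8.58·254 = 81880.04.
Deflator = Nominal/Real × 100 = 102168.92/81880.04 × 100 = 124.779.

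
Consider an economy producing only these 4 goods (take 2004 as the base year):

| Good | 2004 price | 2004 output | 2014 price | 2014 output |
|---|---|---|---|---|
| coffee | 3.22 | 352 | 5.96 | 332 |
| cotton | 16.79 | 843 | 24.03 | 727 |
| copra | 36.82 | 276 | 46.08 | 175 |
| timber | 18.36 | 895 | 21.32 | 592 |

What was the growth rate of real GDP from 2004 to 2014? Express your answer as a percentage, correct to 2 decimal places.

Real GDP 2004 = Nominal GDP 2004 = 3.22·352 + 16.79·843 + 36.82·276 + 18.36·895 = 41881.93.
Real GDP 2014 (at 2004 prices) = 3.22·332 + 16.79·727 + 36.82·175 + 18.36·592 = 30587.99.
Real growth = 30587.99/41881.93 − 1 = -0.2697.

-26.97%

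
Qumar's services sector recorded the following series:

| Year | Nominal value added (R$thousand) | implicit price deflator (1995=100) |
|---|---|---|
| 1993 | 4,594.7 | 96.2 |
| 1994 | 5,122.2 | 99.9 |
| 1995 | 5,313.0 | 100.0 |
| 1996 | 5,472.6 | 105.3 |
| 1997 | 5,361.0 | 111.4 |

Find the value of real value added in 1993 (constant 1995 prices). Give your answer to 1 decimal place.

R$4,776.2 thousand

Real value added 1993 = 4594.7 / 0.962 = 4776.20.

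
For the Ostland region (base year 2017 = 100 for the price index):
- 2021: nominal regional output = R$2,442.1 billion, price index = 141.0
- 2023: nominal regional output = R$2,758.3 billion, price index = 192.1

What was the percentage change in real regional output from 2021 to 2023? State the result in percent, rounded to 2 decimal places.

Real regional output 2021 = 2442.1 / 1.410 = 1731.99.
Real regional output 2023 = 2758.3 / 1.921 = 1435.87.
Real growth = 1435.87 / 1731.99 − 1 = -0.1710.

-17.10%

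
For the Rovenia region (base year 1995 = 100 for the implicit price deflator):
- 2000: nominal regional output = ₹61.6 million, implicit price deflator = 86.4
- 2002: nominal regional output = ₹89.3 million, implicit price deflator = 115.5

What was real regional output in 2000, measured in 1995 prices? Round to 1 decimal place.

₹71.3 million

Real regional output = Nominal / (implicit price deflator/100) = 61.6 / 0.864 = 71.30.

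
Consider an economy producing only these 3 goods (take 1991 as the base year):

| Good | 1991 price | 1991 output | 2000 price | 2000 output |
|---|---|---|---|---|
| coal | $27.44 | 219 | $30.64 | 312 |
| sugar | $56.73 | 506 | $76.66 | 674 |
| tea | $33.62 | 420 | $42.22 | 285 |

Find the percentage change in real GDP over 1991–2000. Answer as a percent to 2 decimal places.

Real GDP 1991 = Nominal GDP 1991 = 27.44·219 + 56.73·506 + 33.62·420 = 48835.14.
Real GDP 2000 (at 1991 prices) = 27.44·312 + 56.73·674 + 33.62·285 = 56379.00.
Real growth = 56379.00/48835.14 − 1 = 0.1545.

15.45%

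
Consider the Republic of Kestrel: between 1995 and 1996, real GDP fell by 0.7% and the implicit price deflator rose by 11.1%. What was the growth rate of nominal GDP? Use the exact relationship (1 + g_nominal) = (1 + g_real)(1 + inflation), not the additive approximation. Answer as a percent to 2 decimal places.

(1 + g_nom) = (1 + g_real)(1 + π) = 0.9930 × 1.1110 = 1.10322.

10.32%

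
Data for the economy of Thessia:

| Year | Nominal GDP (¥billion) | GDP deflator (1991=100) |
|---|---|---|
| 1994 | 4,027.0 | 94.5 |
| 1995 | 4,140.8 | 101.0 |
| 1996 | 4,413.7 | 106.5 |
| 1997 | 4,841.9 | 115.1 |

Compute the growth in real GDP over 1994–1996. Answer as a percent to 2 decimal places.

Real GDP 1994 = 4027.0/0.945 = 4261.38.
Real GDP 1996 = 4413.7/1.065 = 4144.32.
Change = 4144.32/4261.38 − 1 = -0.0275.

-2.75%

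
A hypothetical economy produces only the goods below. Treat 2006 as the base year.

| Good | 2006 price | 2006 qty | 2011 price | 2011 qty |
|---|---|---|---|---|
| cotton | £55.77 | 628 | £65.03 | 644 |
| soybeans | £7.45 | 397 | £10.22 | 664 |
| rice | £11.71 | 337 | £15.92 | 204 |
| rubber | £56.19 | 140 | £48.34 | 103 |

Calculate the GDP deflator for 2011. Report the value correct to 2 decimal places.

Nominal GDP 2011 = 65.03·644 + 10.22·664 + 15.92·204 + 48.34·103 = 56892.10.
Real GDP 2011 (at 2006 prices) = 55.77·644 + 7.45·664 + 11.71·204 + 56.19·103 = 49039.09.
Deflator = Nominal/Real × 100 = 56892.10/49039.09 × 100 = 116.014.

116.01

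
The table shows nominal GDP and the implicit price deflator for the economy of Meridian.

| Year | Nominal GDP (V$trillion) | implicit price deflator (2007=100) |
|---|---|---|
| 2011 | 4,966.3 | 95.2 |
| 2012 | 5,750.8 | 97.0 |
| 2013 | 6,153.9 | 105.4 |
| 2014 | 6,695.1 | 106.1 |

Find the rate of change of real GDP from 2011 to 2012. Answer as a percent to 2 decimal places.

13.65%

Real GDP 2011 = 4966.3/0.952 = 5216.70.
Real GDP 2012 = 5750.8/0.970 = 5928.66.
Change = 5928.66/5216.70 − 1 = 0.1365.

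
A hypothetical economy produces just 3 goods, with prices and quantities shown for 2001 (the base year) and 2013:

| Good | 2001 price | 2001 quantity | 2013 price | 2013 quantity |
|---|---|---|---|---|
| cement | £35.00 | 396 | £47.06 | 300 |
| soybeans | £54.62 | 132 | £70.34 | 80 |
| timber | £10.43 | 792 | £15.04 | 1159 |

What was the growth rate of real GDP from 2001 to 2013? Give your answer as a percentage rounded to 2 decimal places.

Real GDP 2001 = Nominal GDP 2001 = 35.00·396 + 54.62·132 + 10.43·792 = 29330.40.
Real GDP 2013 (at 2001 prices) = 35.00·300 + 54.62·80 + 10.43·1159 = 26957.97.
Real growth = 26957.97/29330.40 − 1 = -0.0809.

-8.09%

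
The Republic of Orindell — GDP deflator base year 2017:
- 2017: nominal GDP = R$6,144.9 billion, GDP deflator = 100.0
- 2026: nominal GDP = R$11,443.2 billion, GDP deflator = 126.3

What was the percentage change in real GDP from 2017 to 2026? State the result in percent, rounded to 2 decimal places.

Deflate each year: 2017 → 6144.9/1.000 = 6144.90; 2026 → 11443.2/1.263 = 9060.33.
So real GDP changed by 9060.33/6144.90 − 1 = 0.4744, i.e. 47.44%.

47.44%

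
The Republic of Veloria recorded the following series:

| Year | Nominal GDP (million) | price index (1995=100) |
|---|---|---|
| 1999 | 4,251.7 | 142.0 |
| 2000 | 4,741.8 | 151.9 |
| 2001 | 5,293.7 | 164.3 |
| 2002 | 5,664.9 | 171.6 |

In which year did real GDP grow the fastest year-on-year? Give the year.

2000: real = 4741.8/1.519 = 3121.66; growth vs 1999 (2994.15) = 4.26%.
2001: real = 5293.7/1.643 = 3221.97; growth vs 2000 (3121.66) = 3.21%.
2002: real = 5664.9/1.716 = 3301.22; growth vs 2001 (3221.97) = 2.46%.

2000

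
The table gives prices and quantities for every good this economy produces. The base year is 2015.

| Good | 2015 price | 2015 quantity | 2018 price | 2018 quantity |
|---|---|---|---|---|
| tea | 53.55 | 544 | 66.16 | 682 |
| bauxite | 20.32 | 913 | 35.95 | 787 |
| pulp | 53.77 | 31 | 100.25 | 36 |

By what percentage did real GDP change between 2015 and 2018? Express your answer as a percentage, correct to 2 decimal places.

Real GDP 2015 = Nominal GDP 2015 = 53.55·544 + 20.32·913 + 53.77·31 = 49350.23.
Real GDP 2018 (at 2015 prices) = 53.55·682 + 20.32·787 + 53.77·36 = 54448.66.
Real growth = 54448.66/49350.23 − 1 = 0.1033.

10.33%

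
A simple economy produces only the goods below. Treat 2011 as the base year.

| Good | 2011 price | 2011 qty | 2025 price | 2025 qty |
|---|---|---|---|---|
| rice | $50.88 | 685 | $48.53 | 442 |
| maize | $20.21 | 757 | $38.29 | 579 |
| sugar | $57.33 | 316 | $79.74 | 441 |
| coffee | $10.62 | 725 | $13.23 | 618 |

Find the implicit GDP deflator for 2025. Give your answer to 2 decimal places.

Nominal GDP 2025 = 48.53·442 + 38.29·579 + 79.74·441 + 13.23·618 = 86961.65.
Real GDP 2025 (at 2011 prices) = 50.88·442 + 20.21·579 + 57.33·441 + 10.62·618 = 66036.24.
Deflator = Nominal/Real × 100 = 86961.65/66036.24 × 100 = 131.688.

131.69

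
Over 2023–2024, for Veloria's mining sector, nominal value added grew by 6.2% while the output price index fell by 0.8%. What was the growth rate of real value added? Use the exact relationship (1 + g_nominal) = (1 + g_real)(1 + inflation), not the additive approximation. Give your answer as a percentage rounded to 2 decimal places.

(1 + g_nom) = (1 + g_real)(1 + π), so g_real = 1.0620 / 0.9920 − 1 = 0.07056.

7.06%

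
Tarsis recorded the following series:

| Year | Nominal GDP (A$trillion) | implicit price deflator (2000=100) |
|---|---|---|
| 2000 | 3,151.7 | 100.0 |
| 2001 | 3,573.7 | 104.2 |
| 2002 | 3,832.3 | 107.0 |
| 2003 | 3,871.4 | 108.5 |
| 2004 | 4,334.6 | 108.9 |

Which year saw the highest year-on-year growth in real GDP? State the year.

2001: real = 3573.7/1.042 = 3429.65; growth vs 2000 (3151.70) = 8.82%.
2002: real = 3832.3/1.070 = 3581.59; growth vs 2001 (3429.65) = 4.43%.
2003: real = 3871.4/1.085 = 3568.11; growth vs 2002 (3581.59) = -0.38%.
2004: real = 4334.6/1.089 = 3980.35; growth vs 2003 (3568.11) = 11.55%.

2004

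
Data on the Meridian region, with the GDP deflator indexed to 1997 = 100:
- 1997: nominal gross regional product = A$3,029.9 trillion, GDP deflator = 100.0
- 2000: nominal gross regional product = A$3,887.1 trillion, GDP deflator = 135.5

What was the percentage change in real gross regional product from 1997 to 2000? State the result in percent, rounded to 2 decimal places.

-5.32%

Real gross regional product 1997 = 3029.9 / 1.000 = 3029.90.
Real gross regional product 2000 = 3887.1 / 1.355 = 2868.71.
Real growth = 2868.71 / 3029.90 − 1 = -0.0532.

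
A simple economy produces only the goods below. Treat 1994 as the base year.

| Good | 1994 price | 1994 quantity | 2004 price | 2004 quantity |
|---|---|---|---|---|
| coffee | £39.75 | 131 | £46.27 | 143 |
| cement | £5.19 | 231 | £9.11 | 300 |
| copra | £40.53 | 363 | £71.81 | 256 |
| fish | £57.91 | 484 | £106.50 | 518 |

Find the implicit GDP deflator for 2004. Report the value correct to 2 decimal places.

Nominal GDP 2004 = 46.27·143 + 9.11·300 + 71.81·256 + 106.50·518 = 82899.97.
Real GDP 2004 (at 1994 prices) = 39.75·143 + 5.19·300 + 40.53·256 + 57.91·518 = 47614.31.
Deflator = Nominal/Real × 100 = 82899.97/47614.31 × 100 = 174.107.

174.11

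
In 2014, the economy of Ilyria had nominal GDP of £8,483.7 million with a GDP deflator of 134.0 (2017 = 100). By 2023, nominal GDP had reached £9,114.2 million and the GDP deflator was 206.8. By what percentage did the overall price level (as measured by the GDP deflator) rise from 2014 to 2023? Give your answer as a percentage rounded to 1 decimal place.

Price-level change = 206.8 / 134.0 − 1 = 0.5433.

54.3%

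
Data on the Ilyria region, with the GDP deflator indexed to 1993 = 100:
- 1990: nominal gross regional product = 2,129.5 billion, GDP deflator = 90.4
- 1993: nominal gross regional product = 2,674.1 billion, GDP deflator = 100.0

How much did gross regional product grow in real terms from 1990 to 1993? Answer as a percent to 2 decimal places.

Deflate each year: 1990 → 2129.5/0.904 = 2355.64; 1993 → 2674.1/1.000 = 2674.10.
So real gross regional product changed by 2674.10/2355.64 − 1 = 0.1352, i.e. 13.52%.

13.52%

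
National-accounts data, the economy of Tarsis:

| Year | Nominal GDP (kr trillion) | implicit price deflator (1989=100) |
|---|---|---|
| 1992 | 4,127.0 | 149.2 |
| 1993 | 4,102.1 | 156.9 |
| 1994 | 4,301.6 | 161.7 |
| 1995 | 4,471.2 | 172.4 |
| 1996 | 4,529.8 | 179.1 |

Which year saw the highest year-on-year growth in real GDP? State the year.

1993: real = 4102.1/1.569 = 2614.47; growth vs 1992 (2766.09) = -5.48%.
1994: real = 4301.6/1.617 = 2660.24; growth vs 1993 (2614.47) = 1.75%.
1995: real = 4471.2/1.724 = 2593.50; growth vs 1994 (2660.24) = -2.51%.
1996: real = 4529.8/1.791 = 2529.20; growth vs 1995 (2593.50) = -2.48%.

1994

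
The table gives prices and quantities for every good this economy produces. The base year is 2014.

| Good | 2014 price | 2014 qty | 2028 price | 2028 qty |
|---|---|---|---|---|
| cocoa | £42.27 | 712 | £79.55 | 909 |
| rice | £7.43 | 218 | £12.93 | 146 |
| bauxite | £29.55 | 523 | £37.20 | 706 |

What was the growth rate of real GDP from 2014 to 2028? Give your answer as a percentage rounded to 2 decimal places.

27.98%

Real GDP 2014 = Nominal GDP 2014 = 42.27·712 + 7.43·218 + 29.55·523 = 47170.63.
Real GDP 2028 (at 2014 prices) = 42.27·909 + 7.43·146 + 29.55·706 = 60370.51.
Real growth = 60370.51/47170.63 − 1 = 0.2798.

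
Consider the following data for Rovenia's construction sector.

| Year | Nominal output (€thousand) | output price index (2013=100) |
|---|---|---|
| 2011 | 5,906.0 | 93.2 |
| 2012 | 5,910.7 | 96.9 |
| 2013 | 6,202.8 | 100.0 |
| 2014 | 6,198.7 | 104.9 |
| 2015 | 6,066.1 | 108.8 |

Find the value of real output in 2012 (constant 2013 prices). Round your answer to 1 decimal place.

€6,099.8 thousand

Real output 2012 = 5910.7 / 0.969 = 6099.79.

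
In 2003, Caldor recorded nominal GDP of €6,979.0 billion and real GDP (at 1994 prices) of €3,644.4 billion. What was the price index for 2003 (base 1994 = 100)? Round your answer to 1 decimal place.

191.5

price index = (Nominal / Real) × 100 = 6979.0 / 3644.4 × 100 = 191.50.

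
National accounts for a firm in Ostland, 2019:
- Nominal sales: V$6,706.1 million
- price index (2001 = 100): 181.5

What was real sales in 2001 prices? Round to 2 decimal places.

V$3,694.82 million

Real sales = Nominal / (price index/100) = 6706.1 / 1.815 = 3694.82.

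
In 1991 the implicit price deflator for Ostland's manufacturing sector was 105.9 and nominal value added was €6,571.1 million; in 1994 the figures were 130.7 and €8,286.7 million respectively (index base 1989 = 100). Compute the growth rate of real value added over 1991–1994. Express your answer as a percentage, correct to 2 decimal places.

2.18%

Deflate each year: 1991 → 6571.1/1.059 = 6205.00; 1994 → 8286.7/1.307 = 6340.24.
So real value added changed by 6340.24/6205.00 − 1 = 0.0218, i.e. 2.18%.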